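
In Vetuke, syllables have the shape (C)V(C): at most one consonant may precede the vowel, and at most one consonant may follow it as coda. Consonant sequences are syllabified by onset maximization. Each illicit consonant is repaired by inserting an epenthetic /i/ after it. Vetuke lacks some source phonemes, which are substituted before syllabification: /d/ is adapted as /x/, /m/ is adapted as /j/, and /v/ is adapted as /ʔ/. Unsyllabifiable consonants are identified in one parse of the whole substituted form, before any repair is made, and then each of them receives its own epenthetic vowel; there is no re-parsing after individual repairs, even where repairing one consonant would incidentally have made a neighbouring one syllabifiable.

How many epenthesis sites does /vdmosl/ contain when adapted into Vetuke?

3

After substitution the input is /ʔxjosl/.
The unsyllabifiable consonants are /ʔ/, /x/, /l/; each receives one epenthetic vowel.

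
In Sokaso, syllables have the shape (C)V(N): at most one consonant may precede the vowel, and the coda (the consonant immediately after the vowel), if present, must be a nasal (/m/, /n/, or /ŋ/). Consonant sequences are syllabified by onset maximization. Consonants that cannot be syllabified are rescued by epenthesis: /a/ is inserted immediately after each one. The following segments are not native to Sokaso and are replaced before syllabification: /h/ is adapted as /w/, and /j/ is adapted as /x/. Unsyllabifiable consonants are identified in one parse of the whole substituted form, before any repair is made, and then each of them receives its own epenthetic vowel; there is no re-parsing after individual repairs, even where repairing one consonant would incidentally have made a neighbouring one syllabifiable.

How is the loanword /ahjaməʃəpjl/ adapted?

Substitution: /h/ → /w/, /j/ → /x/, giving /awxaməʃəpxl/.
Syllabifying with onset maximization leaves /w/, /p/, /x/, /l/ stranded (only a nasal (/m/, /n/, or /ŋ/) is licensed in coda position; onsets are limited to one consonant).
Each unlicensed consonant becomes the onset of a new syllable: /w/ → /wa/, /p/ → /pa/, /x/ → /xa/, /l/ → /la/.

awaxaməʃəpaxala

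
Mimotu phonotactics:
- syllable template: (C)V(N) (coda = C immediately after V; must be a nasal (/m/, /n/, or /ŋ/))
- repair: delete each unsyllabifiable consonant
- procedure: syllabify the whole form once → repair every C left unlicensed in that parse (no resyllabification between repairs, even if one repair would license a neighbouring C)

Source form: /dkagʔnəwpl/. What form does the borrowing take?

The consonants /d/, /g/, /ʔ/, /w/, /p/, /l/ cannot be parsed into a legal (C)V(N) syllable (only a nasal (/m/, /n/, or /ŋ/) is licensed in coda position; onsets are limited to one consonant).
Each unlicensed consonant is deleted: /d/, /g/, /ʔ/, /w/, /p/, /l/.

kanə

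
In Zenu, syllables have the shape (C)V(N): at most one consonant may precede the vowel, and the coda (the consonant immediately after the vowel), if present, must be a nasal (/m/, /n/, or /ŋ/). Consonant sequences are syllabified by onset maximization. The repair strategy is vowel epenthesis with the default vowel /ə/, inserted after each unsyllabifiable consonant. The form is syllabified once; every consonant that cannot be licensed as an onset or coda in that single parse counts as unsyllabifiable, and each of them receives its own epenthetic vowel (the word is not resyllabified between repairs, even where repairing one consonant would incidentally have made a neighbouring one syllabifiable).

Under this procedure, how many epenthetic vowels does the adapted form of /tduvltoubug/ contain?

4

The unsyllabifiable consonants are /t/, /v/, /l/, /g/; each receives one epenthetic vowel.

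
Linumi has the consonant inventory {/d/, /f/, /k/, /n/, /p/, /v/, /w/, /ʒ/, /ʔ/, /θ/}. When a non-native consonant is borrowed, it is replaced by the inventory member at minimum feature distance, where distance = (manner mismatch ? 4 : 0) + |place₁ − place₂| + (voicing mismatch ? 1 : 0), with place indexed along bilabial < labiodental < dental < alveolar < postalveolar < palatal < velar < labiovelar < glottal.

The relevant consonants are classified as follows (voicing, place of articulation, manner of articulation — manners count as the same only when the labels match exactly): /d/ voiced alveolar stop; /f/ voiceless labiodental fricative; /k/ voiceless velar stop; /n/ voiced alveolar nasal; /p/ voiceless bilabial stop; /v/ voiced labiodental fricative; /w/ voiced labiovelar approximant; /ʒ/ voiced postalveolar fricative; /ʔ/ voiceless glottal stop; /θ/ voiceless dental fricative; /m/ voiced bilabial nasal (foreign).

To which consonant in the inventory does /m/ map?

n

/n/ is closest: same manner (nasal), place distance 3 (bilabial→alveolar), same voicing; total 3. Next closest is /p/ at distance 5.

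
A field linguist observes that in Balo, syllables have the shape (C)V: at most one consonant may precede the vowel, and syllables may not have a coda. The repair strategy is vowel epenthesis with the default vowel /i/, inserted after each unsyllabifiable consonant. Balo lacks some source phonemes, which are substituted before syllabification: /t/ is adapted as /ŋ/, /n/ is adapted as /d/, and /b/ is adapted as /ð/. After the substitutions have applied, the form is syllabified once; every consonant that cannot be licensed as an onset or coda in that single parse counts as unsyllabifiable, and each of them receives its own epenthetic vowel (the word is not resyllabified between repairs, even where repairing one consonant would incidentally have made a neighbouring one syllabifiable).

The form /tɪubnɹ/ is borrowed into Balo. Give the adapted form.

Substitution: /t/ → /ŋ/, /b/ → /ð/, /n/ → /d/, giving /ŋɪuðdɹ/.
The consonants /ð/, /d/, /ɹ/ cannot be parsed into a legal (C)V syllable (no codas are permitted; onsets are limited to one consonant).
Epenthesis after each stranded consonant: /ð/ → /ði/, /d/ → /di/, /ɹ/ → /ɹi/.

ŋɪuðidiɹi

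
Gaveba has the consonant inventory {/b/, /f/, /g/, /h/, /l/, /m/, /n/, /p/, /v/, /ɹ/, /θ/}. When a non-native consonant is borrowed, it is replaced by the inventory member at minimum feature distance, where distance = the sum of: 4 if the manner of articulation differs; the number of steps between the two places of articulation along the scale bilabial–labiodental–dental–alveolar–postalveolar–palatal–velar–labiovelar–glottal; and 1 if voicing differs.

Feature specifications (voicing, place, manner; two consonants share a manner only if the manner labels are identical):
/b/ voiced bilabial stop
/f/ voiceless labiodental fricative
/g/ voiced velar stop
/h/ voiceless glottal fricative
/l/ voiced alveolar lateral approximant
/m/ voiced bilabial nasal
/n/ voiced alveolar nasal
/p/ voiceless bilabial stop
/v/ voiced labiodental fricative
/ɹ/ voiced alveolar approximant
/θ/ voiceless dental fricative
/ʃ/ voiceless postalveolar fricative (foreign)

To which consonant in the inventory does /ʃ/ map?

θ

/θ/ is closest: same manner (fricative), place distance 2 (postalveolar→dental), same voicing; total 2. Next closest is /f/ at distance 3.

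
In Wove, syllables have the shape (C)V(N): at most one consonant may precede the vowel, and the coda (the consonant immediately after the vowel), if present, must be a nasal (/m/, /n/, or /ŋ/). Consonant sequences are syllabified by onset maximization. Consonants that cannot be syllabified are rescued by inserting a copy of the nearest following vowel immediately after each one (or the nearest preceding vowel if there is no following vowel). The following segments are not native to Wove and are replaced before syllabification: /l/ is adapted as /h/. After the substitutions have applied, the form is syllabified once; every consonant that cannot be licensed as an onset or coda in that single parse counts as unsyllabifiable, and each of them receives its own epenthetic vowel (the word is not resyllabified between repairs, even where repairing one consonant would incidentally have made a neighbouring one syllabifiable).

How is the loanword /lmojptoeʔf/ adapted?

homojopotoeʔefe

Substitution: /l/ → /h/, giving /hmojptoeʔf/.
The consonants /h/, /j/, /p/, /ʔ/, /f/ cannot be parsed into a legal (C)V(N) syllable (only a nasal (/m/, /n/, or /ŋ/) is licensed in coda position; onsets are limited to one consonant).
Each unlicensed consonant becomes the onset of a new syllable: /h/ → /ho/, /j/ → /jo/, /p/ → /po/, /ʔ/ → /ʔe/, /f/ → /fe/.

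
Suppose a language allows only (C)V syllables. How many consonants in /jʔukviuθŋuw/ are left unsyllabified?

4

The consonants /j/, /k/, /θ/, /w/ cannot be parsed into a legal (C)V syllable (no codas are permitted; onsets are limited to one consonant).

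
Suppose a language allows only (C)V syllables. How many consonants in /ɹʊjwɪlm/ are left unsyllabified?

The consonants /j/, /l/, /m/ cannot be parsed into a legal (C)V syllable (no codas are permitted; onsets are limited to one consonant).

3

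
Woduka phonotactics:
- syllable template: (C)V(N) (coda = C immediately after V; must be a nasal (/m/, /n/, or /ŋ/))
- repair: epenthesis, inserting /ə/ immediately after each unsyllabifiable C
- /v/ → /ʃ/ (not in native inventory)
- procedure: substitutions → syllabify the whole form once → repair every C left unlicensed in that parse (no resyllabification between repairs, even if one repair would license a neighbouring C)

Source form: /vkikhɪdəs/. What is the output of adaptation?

ʃəkikəhɪdəsə

Substitution: /v/ → /ʃ/, giving /ʃkikhɪdəs/.
The consonants /ʃ/, /k/, /s/ cannot be parsed into a legal (C)V(N) syllable (only a nasal (/m/, /n/, or /ŋ/) is licensed in coda position; onsets are limited to one consonant).
Inserting the epenthetic vowel yields /ʃ/ → /ʃə/, /k/ → /kə/, /s/ → /sə/.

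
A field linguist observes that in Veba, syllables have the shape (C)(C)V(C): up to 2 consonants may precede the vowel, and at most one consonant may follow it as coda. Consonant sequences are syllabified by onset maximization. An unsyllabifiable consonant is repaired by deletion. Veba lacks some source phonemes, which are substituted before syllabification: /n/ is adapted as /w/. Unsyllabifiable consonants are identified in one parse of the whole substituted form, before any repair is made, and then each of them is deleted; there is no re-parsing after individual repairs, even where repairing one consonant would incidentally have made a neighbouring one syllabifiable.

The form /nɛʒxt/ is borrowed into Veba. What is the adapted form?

wɛʒ

Substitution: /n/ → /w/, giving /wɛʒxt/.
Under (C)(C)V(C), the unsyllabifiable consonants are /x/, /t/ (at most one coda consonant is licensed; onsets may contain at most 2 consonants).
Each unlicensed consonant is deleted: /x/, /t/.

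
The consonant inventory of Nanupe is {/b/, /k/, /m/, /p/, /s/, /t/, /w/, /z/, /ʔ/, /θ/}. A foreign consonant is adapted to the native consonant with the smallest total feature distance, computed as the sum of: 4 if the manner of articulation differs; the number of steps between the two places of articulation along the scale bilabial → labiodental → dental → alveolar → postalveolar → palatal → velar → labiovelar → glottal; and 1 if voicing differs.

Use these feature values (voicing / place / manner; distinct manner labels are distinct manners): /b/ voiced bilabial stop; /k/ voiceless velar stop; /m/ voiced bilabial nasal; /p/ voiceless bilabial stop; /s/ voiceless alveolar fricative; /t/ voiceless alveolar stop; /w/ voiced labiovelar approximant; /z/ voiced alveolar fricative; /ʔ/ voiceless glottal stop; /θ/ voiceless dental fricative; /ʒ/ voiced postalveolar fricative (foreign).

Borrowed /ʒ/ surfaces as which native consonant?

z

/z/ is closest: same manner (fricative), place distance 1 (postalveolar→alveolar), same voicing; total 1. Next closest is /s/ at distance 2.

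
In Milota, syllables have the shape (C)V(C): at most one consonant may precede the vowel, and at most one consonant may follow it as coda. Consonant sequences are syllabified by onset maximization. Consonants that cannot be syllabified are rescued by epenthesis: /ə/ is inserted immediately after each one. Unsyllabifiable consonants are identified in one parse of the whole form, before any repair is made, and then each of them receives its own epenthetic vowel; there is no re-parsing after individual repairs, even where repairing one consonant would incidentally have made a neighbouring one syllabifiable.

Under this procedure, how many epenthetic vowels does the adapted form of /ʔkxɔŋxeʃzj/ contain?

The unsyllabifiable consonants are /ʔ/, /k/, /z/, /j/; each receives one epenthetic vowel.

4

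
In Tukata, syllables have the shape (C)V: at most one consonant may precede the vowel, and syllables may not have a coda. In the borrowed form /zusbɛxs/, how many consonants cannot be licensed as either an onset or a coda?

3

Syllabifying with onset maximization leaves /s/, /x/, /s/ stranded (no codas are permitted; onsets are limited to one consonant).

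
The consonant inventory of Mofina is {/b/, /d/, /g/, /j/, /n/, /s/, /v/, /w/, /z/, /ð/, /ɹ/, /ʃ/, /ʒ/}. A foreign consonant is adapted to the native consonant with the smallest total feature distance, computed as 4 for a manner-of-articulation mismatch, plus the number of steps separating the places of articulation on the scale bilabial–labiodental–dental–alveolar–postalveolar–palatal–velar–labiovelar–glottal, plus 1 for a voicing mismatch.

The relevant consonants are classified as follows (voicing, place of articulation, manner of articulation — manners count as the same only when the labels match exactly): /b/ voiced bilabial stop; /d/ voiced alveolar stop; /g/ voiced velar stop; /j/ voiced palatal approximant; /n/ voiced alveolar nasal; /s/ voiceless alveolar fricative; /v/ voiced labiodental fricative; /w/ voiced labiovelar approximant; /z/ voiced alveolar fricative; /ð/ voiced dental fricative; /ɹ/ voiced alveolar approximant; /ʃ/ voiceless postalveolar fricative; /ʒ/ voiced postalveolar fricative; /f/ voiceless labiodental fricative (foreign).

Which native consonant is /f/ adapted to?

v

/v/ is closest: same manner (fricative), place distance 0 (labiodental→labiodental), voicing differs (+1); total 1. Next closest is /s/ at distance 2.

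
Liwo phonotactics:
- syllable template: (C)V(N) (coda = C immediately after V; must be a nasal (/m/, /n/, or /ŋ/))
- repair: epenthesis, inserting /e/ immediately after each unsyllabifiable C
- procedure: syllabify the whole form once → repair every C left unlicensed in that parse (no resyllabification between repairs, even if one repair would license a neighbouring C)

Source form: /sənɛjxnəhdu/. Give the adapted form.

Syllabifying with onset maximization leaves /j/, /x/, /h/ stranded (only a nasal (/m/, /n/, or /ŋ/) is licensed in coda position; onsets are limited to one consonant).
Epenthesis after each stranded consonant: /j/ → /je/, /x/ → /xe/, /h/ → /he/.

sənɛjexenəhedu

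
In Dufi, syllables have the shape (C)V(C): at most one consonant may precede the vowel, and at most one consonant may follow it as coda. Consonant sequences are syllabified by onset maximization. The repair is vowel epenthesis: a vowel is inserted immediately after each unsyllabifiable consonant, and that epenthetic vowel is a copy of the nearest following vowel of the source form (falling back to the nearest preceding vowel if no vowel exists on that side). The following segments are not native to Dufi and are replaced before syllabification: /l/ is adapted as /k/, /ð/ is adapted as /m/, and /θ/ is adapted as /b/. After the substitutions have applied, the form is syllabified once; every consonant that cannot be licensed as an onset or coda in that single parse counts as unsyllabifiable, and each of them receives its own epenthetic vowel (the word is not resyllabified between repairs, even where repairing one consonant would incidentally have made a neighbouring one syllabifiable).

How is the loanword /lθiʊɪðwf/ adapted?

Substitution: /l/ → /k/, /θ/ → /b/, /ð/ → /m/, giving /kbiʊɪmwf/.
Syllabifying with onset maximization leaves /k/, /w/, /f/ stranded (at most one coda consonant is licensed; onsets are limited to one consonant).
Inserting the epenthetic vowel yields /k/ → /ki/, /w/ → /wɪ/, /f/ → /fɪ/.

kibiʊɪmwɪfɪ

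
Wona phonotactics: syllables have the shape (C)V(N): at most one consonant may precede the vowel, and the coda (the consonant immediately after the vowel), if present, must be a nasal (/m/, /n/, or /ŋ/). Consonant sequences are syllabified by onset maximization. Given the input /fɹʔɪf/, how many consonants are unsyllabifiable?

Under (C)V(N), the unsyllabifiable consonants are /f/, /ɹ/, /f/ (only a nasal (/m/, /n/, or /ŋ/) is licensed in coda position; onsets are limited to one consonant).

3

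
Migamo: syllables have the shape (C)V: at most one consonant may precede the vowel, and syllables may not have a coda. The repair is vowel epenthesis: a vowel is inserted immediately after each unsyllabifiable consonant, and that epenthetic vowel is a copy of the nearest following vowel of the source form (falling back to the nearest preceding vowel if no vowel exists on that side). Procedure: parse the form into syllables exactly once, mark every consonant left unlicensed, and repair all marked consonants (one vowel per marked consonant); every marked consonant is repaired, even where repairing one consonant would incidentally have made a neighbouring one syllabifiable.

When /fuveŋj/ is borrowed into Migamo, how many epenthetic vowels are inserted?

The unsyllabifiable consonants are /ŋ/, /j/; each receives one epenthetic vowel.

2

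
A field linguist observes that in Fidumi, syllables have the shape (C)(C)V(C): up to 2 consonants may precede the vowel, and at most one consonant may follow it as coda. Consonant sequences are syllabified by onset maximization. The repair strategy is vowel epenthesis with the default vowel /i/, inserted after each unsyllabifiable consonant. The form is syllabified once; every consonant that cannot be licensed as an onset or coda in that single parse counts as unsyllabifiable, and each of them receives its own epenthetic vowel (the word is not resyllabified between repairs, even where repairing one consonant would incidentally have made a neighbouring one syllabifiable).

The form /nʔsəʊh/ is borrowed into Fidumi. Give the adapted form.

niʔsəʊh

Syllabifying with onset maximization leaves /n/ stranded (at most one coda consonant is licensed; onsets may contain at most 2 consonants).
Epenthesis after each stranded consonant: /n/ → /ni/.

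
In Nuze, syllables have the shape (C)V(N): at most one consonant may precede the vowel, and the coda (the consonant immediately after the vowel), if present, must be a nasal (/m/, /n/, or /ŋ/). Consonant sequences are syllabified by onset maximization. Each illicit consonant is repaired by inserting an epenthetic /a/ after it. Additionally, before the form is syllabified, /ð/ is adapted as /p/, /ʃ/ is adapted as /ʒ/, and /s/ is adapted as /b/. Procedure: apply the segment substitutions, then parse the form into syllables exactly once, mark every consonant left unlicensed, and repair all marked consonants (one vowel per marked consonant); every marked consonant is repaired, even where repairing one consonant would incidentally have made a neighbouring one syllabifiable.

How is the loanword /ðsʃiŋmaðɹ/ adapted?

pabaʒiŋmapaɹa

Substitution: /ð/ → /p/, /s/ → /b/, /ʃ/ → /ʒ/, giving /pbʒiŋmapɹ/.
Syllabifying with onset maximization leaves /p/, /b/, /p/, /ɹ/ stranded (only a nasal (/m/, /n/, or /ŋ/) is licensed in coda position; onsets are limited to one consonant).
Each unlicensed consonant becomes the onset of a new syllable: /p/ → /pa/, /b/ → /ba/, /p/ → /pa/, /ɹ/ → /ɹa/.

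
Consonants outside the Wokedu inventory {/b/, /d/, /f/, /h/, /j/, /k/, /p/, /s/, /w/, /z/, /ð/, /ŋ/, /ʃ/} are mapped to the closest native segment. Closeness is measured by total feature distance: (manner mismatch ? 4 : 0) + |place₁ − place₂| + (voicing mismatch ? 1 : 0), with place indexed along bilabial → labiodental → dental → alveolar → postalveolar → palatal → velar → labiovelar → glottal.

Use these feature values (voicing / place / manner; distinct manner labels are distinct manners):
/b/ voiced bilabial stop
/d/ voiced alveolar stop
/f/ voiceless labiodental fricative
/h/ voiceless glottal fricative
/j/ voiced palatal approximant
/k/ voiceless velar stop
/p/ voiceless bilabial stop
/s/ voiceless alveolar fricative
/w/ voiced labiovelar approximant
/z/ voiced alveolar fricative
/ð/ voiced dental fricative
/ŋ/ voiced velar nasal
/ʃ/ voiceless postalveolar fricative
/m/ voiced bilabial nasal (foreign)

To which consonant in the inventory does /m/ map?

b

/b/ is closest: manner differs (nasal→stop, +4), place distance 0 (bilabial→bilabial), same voicing; total 4. Next closest is /p/ at distance 5.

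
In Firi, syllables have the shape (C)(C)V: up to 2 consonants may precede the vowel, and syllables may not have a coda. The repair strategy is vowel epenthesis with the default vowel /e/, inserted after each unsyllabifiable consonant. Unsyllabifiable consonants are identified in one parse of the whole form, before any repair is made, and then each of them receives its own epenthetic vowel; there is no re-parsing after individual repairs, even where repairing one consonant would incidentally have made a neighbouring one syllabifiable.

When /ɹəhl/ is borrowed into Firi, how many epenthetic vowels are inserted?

2

The unsyllabifiable consonants are /h/, /l/; each receives one epenthetic vowel.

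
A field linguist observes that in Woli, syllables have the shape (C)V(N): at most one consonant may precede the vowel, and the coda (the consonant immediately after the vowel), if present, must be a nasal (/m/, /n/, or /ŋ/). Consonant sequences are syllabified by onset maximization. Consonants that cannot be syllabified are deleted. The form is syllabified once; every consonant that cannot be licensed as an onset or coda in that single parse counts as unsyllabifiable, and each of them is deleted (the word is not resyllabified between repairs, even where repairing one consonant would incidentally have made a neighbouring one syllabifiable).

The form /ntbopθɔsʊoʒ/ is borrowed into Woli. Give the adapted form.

Under (C)V(N), the unsyllabifiable consonants are /n/, /t/, /p/, /ʒ/ (only a nasal (/m/, /n/, or /ŋ/) is licensed in coda position; onsets are limited to one consonant).
Each unlicensed consonant is deleted: /n/, /t/, /p/, /ʒ/.

boθɔsʊo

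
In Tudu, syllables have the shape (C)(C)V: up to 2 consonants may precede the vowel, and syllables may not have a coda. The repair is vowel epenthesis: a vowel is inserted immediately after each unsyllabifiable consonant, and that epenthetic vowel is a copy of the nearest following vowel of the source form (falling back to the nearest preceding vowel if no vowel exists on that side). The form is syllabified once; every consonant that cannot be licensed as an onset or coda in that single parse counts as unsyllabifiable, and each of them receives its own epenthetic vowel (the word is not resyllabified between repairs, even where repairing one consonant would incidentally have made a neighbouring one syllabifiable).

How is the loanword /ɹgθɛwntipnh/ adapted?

Syllabifying with onset maximization leaves /ɹ/, /w/, /p/, /n/, /h/ stranded (no codas are permitted; onsets may contain at most 2 consonants).
Inserting the epenthetic vowel yields /ɹ/ → /ɹɛ/, /w/ → /wi/, /p/ → /pi/, /n/ → /ni/, /h/ → /hi/.

ɹɛgθɛwintipinihi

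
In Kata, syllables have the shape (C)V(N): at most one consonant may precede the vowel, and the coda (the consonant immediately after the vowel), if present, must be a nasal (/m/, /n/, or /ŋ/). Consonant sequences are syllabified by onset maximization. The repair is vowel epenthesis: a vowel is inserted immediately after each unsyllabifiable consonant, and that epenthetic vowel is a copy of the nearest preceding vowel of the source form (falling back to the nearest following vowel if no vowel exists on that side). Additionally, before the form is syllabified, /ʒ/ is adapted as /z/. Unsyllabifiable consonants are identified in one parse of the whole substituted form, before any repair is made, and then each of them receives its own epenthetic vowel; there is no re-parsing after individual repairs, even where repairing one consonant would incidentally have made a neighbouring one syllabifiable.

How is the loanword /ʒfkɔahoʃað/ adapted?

zɔfɔkɔahoʃaða

Substitution: /ʒ/ → /z/, giving /zfkɔahoʃað/.
The consonants /z/, /f/, /ð/ cannot be parsed into a legal (C)V(N) syllable (only a nasal (/m/, /n/, or /ŋ/) is licensed in coda position; onsets are limited to one consonant).
Epenthesis after each stranded consonant: /z/ → /zɔ/, /f/ → /fɔ/, /ð/ → /ða/.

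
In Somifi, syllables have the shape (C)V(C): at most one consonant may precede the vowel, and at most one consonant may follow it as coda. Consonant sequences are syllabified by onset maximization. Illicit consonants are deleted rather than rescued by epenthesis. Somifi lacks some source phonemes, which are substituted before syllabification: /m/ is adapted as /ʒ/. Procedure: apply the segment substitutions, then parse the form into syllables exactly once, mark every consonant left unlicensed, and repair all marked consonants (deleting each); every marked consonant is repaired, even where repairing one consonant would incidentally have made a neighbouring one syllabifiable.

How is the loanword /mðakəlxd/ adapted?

ðakəl

Substitution: /m/ → /ʒ/, giving /ʒðakəlxd/.
Under (C)V(C), the unsyllabifiable consonants are /ʒ/, /x/, /d/ (at most one coda consonant is licensed; onsets are limited to one consonant).
Deleting the stranded consonants removes /ʒ/, /x/, /d/.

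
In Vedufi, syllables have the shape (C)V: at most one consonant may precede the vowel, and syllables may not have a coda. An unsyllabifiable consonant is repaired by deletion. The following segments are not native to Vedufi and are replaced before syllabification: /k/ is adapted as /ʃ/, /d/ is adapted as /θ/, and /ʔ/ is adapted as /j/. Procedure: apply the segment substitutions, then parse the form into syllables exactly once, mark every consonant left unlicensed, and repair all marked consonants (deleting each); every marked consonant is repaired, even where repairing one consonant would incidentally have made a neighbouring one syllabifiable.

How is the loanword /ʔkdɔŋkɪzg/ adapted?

Substitution: /ʔ/ → /j/, /k/ → /ʃ/, /d/ → /θ/, giving /jʃθɔŋʃɪzg/.
The consonants /j/, /ʃ/, /ŋ/, /z/, /g/ cannot be parsed into a legal (C)V syllable (no codas are permitted; onsets are limited to one consonant).
Each unlicensed consonant is deleted: /j/, /ʃ/, /ŋ/, /z/, /g/.

θɔʃɪ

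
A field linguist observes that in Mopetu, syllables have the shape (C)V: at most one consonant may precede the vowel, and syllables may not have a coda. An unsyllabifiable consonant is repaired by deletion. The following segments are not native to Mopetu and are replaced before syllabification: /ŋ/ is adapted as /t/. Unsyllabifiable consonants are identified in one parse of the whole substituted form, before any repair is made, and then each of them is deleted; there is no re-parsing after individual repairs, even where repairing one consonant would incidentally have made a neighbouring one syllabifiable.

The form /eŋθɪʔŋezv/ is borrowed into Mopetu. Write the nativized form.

eθɪte

Substitution: /ŋ/ → /t/, giving /etθɪʔtezv/.
The consonants /t/, /ʔ/, /z/, /v/ cannot be parsed into a legal (C)V syllable (no codas are permitted; onsets are limited to one consonant).
Deletion applies to /t/, /ʔ/, /z/, /v/.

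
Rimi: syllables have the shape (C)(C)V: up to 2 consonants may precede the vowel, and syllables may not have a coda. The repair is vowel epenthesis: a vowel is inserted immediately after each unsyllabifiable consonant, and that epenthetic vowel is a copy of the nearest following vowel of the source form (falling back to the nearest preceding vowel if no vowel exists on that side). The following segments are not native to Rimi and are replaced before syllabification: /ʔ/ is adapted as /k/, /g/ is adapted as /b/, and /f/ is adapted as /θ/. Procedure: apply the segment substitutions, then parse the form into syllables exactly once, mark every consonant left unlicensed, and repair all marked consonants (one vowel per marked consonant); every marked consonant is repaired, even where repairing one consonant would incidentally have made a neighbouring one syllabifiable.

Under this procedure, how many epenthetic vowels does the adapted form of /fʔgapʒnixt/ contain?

4

After substitution the input is /θkbapʒnixt/.
The unsyllabifiable consonants are /θ/, /p/, /x/, /t/; each receives one epenthetic vowel.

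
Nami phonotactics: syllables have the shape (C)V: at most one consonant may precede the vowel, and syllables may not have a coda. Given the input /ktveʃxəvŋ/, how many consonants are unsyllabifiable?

Syllabifying with onset maximization leaves /k/, /t/, /ʃ/, /v/, /ŋ/ stranded (no codas are permitted; onsets are limited to one consonant).

5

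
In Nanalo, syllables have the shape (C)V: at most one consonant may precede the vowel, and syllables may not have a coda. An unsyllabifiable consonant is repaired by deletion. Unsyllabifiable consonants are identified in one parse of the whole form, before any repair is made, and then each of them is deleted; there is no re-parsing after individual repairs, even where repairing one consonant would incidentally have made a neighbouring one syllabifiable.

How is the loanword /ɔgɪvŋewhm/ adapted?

The consonants /v/, /w/, /h/, /m/ cannot be parsed into a legal (C)V syllable (no codas are permitted; onsets are limited to one consonant).
Deleting the stranded consonants removes /v/, /w/, /h/, /m/.

ɔgɪŋe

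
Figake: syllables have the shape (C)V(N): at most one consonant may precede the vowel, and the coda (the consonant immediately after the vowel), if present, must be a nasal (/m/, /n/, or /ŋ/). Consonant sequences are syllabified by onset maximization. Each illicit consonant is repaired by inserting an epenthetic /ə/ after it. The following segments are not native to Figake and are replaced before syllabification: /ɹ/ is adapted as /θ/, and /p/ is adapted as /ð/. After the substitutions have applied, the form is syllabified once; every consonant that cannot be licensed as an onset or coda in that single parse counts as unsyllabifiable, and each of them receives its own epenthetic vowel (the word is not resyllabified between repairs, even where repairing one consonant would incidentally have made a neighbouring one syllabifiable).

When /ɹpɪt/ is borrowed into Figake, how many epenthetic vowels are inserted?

2

After substitution the input is /θðɪt/.
The unsyllabifiable consonants are /θ/, /t/; each receives one epenthetic vowel.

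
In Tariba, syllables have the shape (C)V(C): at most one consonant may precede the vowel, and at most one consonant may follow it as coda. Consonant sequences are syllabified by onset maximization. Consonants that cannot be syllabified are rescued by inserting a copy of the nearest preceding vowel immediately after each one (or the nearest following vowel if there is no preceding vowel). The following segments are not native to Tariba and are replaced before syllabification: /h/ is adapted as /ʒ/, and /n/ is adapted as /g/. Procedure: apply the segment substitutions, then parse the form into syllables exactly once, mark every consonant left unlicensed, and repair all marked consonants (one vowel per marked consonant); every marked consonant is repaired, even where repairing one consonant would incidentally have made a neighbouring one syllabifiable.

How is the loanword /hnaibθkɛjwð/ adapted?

Substitution: /h/ → /ʒ/, /n/ → /g/, giving /ʒgaibθkɛjwð/.
Syllabifying with onset maximization leaves /ʒ/, /θ/, /w/, /ð/ stranded (at most one coda consonant is licensed; onsets are limited to one consonant).
Each unlicensed consonant becomes the onset of a new syllable: /ʒ/ → /ʒa/, /θ/ → /θi/, /w/ → /wɛ/, /ð/ → /ðɛ/.

ʒagaibθikɛjwɛðɛ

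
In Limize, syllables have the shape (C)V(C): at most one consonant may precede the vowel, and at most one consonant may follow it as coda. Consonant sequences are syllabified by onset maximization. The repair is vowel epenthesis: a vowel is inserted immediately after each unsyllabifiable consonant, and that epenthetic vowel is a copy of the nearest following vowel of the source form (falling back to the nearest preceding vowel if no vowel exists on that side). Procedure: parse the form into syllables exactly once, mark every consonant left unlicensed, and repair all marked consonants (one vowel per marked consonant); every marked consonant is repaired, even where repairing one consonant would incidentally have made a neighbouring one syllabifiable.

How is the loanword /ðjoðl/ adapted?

ðojoðlo

Under (C)V(C), the unsyllabifiable consonants are /ð/, /l/ (at most one coda consonant is licensed; onsets are limited to one consonant).
Epenthesis after each stranded consonant: /ð/ → /ðo/, /l/ → /lo/.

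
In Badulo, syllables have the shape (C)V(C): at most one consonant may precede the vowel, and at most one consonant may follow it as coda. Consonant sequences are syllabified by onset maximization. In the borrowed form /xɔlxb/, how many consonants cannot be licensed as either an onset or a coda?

Syllabifying with onset maximization leaves /x/, /b/ stranded (at most one coda consonant is licensed; onsets are limited to one consonant).

2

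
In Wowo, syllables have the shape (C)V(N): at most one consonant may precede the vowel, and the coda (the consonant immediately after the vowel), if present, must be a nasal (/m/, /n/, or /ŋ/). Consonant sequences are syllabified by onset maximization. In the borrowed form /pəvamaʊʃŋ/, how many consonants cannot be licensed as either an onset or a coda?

The consonants /ʃ/, /ŋ/ cannot be parsed into a legal (C)V(N) syllable (only a nasal (/m/, /n/, or /ŋ/) is licensed in coda position; onsets are limited to one consonant).

2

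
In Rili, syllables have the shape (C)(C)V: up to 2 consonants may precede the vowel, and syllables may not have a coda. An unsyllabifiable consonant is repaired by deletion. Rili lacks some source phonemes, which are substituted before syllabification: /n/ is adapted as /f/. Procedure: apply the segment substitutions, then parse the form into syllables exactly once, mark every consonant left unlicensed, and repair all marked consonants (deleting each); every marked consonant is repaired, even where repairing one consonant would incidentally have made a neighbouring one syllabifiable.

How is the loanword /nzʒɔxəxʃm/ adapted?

zʒɔxə

Substitution: /n/ → /f/, giving /fzʒɔxəxʃm/.
Under (C)(C)V, the unsyllabifiable consonants are /f/, /x/, /ʃ/, /m/ (no codas are permitted; onsets may contain at most 2 consonants).
Deletion applies to /f/, /x/, /ʃ/, /m/.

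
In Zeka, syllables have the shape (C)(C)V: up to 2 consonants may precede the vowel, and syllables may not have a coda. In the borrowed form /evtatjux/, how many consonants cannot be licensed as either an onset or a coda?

Syllabifying with onset maximization leaves /x/ stranded (no codas are permitted; onsets may contain at most 2 consonants).

1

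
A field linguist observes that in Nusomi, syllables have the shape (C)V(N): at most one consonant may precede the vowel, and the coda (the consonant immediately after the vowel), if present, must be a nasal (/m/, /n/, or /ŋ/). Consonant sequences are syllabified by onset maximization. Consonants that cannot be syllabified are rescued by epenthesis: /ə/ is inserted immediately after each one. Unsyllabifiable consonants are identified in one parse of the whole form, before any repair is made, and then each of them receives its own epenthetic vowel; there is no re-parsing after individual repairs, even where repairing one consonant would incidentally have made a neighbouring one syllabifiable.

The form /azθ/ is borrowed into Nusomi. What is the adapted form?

Syllabifying with onset maximization leaves /z/, /θ/ stranded (only a nasal (/m/, /n/, or /ŋ/) is licensed in coda position; onsets are limited to one consonant).
Inserting the epenthetic vowel yields /z/ → /zə/, /θ/ → /θə/.

azəθə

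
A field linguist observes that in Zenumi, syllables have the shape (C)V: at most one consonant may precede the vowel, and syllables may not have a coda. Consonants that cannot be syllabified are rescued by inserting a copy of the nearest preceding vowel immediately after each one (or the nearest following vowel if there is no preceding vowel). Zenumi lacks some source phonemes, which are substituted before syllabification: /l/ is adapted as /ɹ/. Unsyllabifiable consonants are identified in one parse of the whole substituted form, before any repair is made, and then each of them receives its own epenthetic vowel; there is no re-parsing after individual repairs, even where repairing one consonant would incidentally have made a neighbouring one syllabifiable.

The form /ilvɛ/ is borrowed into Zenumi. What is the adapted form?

Substitution: /l/ → /ɹ/, giving /iɹvɛ/.
Syllabifying with onset maximization leaves /ɹ/ stranded (no codas are permitted; onsets are limited to one consonant).
Each unlicensed consonant becomes the onset of a new syllable: /ɹ/ → /ɹi/.

iɹivɛ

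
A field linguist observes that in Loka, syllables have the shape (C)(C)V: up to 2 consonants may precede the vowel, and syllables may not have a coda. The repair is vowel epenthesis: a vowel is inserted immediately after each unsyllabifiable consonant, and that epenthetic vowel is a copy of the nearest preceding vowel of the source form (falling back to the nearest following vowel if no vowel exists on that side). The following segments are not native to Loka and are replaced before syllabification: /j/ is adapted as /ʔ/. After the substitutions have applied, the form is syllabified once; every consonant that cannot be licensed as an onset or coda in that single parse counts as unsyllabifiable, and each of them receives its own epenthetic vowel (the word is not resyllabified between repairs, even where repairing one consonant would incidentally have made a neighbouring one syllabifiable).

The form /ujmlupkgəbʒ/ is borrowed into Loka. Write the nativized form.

Substitution: /j/ → /ʔ/, giving /uʔmlupkgəbʒ/.
Under (C)(C)V, the unsyllabifiable consonants are /ʔ/, /p/, /b/, /ʒ/ (no codas are permitted; onsets may contain at most 2 consonants).
Inserting the epenthetic vowel yields /ʔ/ → /ʔu/, /p/ → /pu/, /b/ → /bə/, /ʒ/ → /ʒə/.

uʔumlupukgəbəʒə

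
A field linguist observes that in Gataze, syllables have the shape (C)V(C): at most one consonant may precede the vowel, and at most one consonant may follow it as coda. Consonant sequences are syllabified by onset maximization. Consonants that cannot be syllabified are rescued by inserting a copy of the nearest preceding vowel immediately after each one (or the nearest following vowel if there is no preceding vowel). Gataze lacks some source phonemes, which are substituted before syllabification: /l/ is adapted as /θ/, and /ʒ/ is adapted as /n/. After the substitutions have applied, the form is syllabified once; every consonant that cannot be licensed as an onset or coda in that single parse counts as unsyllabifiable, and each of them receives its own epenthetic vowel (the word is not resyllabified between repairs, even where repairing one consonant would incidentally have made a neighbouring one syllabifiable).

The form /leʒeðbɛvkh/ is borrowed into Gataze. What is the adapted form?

Substitution: /l/ → /θ/, /ʒ/ → /n/, giving /θeneðbɛvkh/.
Under (C)V(C), the unsyllabifiable consonants are /k/, /h/ (at most one coda consonant is licensed; onsets are limited to one consonant).
Epenthesis after each stranded consonant: /k/ → /kɛ/, /h/ → /hɛ/.

θeneðbɛvkɛhɛ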